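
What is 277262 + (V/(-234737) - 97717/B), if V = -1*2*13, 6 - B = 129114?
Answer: 158544204480913/571819332 ≈ 2.7726e+5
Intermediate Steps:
B = -129108 (B = 6 - 1*129114 = 6 - 129114 = -129108)
V = -26 (V = -2*13 = -26)
277262 + (V/(-234737) - 97717/B) = 277262 + (-26/(-234737) - 97717/(-129108)) = 277262 + (-26*(-1/234737) - 97717*(-1/129108)) = 277262 + (26/234737 + 97717/129108) = 277262 + 432851929/571819332 = 158544204480913/571819332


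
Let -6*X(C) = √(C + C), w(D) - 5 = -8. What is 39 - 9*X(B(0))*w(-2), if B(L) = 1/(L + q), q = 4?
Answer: 39 - 9*√2/4 ≈ 35.818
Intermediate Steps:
w(D) = -3 (w(D) = 5 - 8 = -3)
B(L) = 1/(4 + L) (B(L) = 1/(L + 4) = 1/(4 + L))
X(C) = -√2*√C/6 (X(C) = -√(C + C)/6 = -√2*√C/6)
39 - 9*X(B(0))*w(-2) = 39 - 9*(-√2*√(1/(4 + 0))/6)*(-3) = 39 - 9*(-√2*√(1/4)/6)*(-3) = 39 - 9*(-√2*√(¼)/6)*(-3) = 39 - 9*(-⅙*√2*½)*(-3) = 39 - 9*(-√2/12)*(-3) = 39 - 9*√2/4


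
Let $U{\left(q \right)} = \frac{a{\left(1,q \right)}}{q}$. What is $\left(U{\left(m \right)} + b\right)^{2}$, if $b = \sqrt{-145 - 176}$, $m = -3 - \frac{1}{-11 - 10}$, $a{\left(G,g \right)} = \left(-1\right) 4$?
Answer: $- \frac{306717}{961} + \frac{84 i \sqrt{321}}{31} \approx -319.16 + 48.548 i$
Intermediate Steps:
$a{\left(G,g \right)} = -4$
$m = - \frac{62}{21}$ ($m = -3 - \frac{1}{-21} = -3 - - \frac{1}{21} = -3 + \frac{1}{21} = - \frac{62}{21} \approx -2.9524$)
$U{\left(q \right)} = - \frac{4}{q}$
$b = i \sqrt{321}$ ($b = \sqrt{-321} = i \sqrt{321} \approx 17.916 i$)
$\left(U{\left(m \right)} + b\right)^{2} = \left(- \frac{4}{- \frac{62}{21}} + i \sqrt{321}\right)^{2} = \left(\left(-4\right) \left(- \frac{21}{62}\right) + i \sqrt{321}\right)^{2} = \left(\frac{42}{31} + i \sqrt{321}\right)^{2}$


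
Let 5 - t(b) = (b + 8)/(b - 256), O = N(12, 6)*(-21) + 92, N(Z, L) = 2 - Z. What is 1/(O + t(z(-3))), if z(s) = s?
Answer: 259/79518 ≈ 0.0032571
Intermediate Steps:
O = 302 (O = (2 - 1*12)*(-21) + 92 = (2 - 12)*(-21) + 92 = -10*(-21) + 92 = 210 + 92 = 302)
t(b) = 5 - (8 + b)/(-256 + b) (t(b) = 5 - (b + 8)/(b - 256) = 5 - (8 + b)/(-256 + b))
1/(O + t(z(-3))) = 1/(302 + 4*(-322 - 3)/(-256 - 3)) = 1/(302 + 4*(-325)/(-259)) = 1/(302 + 4*(-1/259)*(-325)) = 1/(302 + 1300/259) = 1/(79518/259) = 259/79518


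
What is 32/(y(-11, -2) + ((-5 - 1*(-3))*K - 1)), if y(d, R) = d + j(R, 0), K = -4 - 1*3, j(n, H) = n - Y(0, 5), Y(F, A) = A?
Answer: -32/5 ≈ -6.4000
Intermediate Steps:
j(n, H) = -5 + n (j(n, H) = n - 1*5 = n - 5 = -5 + n)
K = -7 (K = -4 - 3 = -7)
y(d, R) = -5 + R + d (y(d, R) = d + (-5 + R) = -5 + R + d)
32/(y(-11, -2) + ((-5 - 1*(-3))*K - 1)) = 32/((-5 - 2 - 11) + ((-5 - 1*(-3))*(-7) - 1)) = 32/(-18 + ((-5 + 3)*(-7) - 1)) = 32/(-18 + (-2*(-7) - 1)) = 32/(-18 + (14 - 1)) = 32/(-18 + 13) = 32/(-5) = -1/5*32 = -32/5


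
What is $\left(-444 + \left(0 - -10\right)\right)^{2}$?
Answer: $188356$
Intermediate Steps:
$\left(-444 + \left(0 - -10\right)\right)^{2} = \left(-444 + \left(0 + 10\right)\right)^{2} = \left(-444 + 10\right)^{2} = \left(-434\right)^{2} = 188356$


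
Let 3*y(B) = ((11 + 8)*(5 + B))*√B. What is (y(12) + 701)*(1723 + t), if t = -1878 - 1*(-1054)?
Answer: 630199 + 580754*√3/3 ≈ 9.6550e+5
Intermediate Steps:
t = -824 (t = -1878 + 1054 = -824)
y(B) = √B*(95 + 19*B)/3 (y(B) = (((11 + 8)*(5 + B))*√B)/3 = ((19*(5 + B))*√B)/3 = ((95 + 19*B)*√B)/3 = (√B*(95 + 19*B))/3 = √B*(95 + 19*B)/3)
(y(12) + 701)*(1723 + t) = (19*√12*(5 + 12)/3 + 701)*(1723 - 824) = ((19/3)*(2*√3)*17 + 701)*899 = (646*√3/3 + 701)*899 = (701 + 646*√3/3)*899 = 630199 + 580754*√3/3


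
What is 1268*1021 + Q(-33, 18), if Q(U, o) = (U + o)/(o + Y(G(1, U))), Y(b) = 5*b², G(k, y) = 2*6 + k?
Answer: 1117263949/863 ≈ 1.2946e+6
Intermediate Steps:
G(k, y) = 12 + k
Q(U, o) = (U + o)/(845 + o) (Q(U, o) = (U + o)/(o + 5*(12 + 1)²) = (U + o)/(o + 5*13²) = (U + o)/(o + 5*169) = (U + o)/(o + 845) = (U + o)/(845 + o))
1268*1021 + Q(-33, 18) = 1268*1021 + (-33 + 18)/(845 + 18) = 1294628 - 15/863 = 1117263949/863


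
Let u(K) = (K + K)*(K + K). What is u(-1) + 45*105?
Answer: 4729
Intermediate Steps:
u(K) = 4*K² (u(K) = (2*K)*(2*K) = 4*K²)
u(-1) + 45*105 = 4*(-1)² + 45*105 = 4*1 + 4725 = 4 + 4725 = 4729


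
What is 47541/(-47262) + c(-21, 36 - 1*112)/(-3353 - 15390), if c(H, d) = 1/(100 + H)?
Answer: -23464621113/23326900538 ≈ -1.0059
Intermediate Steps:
47541/(-47262) + c(-21, 36 - 1*112)/(-3353 - 15390) = 47541/(-47262) + 1/((100 - 21)*(-3353 - 15390)) = 47541*(-1/47262) + 1/(79*(-18743)) = -15847/15754 + (1/79)*(-1/18743) = -15847/15754 - 1/1480697 = -23464621113/23326900538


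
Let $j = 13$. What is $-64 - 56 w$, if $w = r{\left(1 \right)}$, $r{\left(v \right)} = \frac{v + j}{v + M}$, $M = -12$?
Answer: $\frac{80}{11} \approx 7.2727$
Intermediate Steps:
$r{\left(v \right)} = \frac{13 + v}{-12 + v}$ ($r{\left(v \right)} = \frac{v + 13}{v - 12} = \frac{13 + v}{-12 + v}$)
$w = - \frac{14}{11}$ ($w = \frac{13 + 1}{-12 + 1} = \frac{1}{-11} \cdot 14 = \left(- \frac{1}{11}\right) 14 = - \frac{14}{11} \approx -1.2727$)
$-64 - 56 w = -64 - - \frac{784}{11} = -64 + \frac{784}{11} = \frac{80}{11}$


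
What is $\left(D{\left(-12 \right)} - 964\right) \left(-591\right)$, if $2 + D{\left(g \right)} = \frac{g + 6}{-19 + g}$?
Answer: $\frac{17694540}{31} \approx 5.7079 \cdot 10^{5}$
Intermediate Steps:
$D{\left(g \right)} = -2 + \frac{6 + g}{-19 + g}$ ($D{\left(g \right)} = -2 + \frac{g + 6}{-19 + g} = -2 + \frac{6 + g}{-19 + g}$)
$\left(D{\left(-12 \right)} - 964\right) \left(-591\right) = \left(\frac{44 - -12}{-19 - 12} - 964\right) \left(-591\right) = \left(\frac{44 + 12}{-31} - 964\right) \left(-591\right) = \left(\left(- \frac{1}{31}\right) 56 - 964\right) \left(-591\right) = \left(- \frac{56}{31} - 964\right) \left(-591\right) = \left(- \frac{29940}{31}\right) \left(-591\right) = \frac{17694540}{31}$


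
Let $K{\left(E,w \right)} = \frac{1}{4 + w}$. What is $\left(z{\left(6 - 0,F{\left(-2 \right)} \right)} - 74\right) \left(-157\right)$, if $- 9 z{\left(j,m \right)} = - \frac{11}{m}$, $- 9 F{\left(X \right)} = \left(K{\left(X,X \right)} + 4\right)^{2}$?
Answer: $\frac{947966}{81} \approx 11703.0$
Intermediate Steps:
$F{\left(X \right)} = - \frac{\left(4 + \frac{1}{4 + X}\right)^{2}}{9}$ ($F{\left(X \right)} = - \frac{\left(\frac{1}{4 + X} + 4\right)^{2}}{9} = - \frac{\left(4 + \frac{1}{4 + X}\right)^{2}}{9}$)
$z{\left(j,m \right)} = \frac{11}{9 m}$ ($z{\left(j,m \right)} = - \frac{\left(-11\right) \frac{1}{m}}{9} = \frac{11}{9 m}$)
$\left(z{\left(6 - 0,F{\left(-2 \right)} \right)} - 74\right) \left(-157\right) = \left(\frac{11}{9 \left(- \frac{\left(17 + 4 \left(-2\right)\right)^{2}}{9 \left(4 - 2\right)^{2}}\right)} - 74\right) \left(-157\right) = \left(\frac{11}{9 \left(- \frac{\left(17 - 8\right)^{2}}{9 \cdot 4}\right)} - 74\right) \left(-157\right) = \left(\frac{11}{9 \left(\left(- \frac{1}{9}\right) \frac{1}{4} \cdot 9^{2}\right)} - 74\right) \left(-157\right) = \left(\frac{11}{9 \left(\left(- \frac{1}{9}\right) \frac{1}{4} \cdot 81\right)} - 74\right) \left(-157\right) = \left(\frac{11}{9 \left(- \frac{9}{4}\right)} - 74\right) \left(-157\right) = \left(\frac{11}{9} \left(- \frac{4}{9}\right) - 74\right) \left(-157\right) = \left(- \frac{44}{81} - 74\right) \left(-157\right) = \left(- \frac{6038}{81}\right) \left(-157\right) = \frac{947966}{81}$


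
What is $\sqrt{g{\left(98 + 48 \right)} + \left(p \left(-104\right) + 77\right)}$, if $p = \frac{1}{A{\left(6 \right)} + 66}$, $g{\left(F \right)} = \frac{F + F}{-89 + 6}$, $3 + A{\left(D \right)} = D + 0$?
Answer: $\frac{\sqrt{2360663673}}{5727} \approx 8.4838$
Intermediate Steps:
$A{\left(D \right)} = -3 + D$ ($A{\left(D \right)} = -3 + \left(D + 0\right) = -3 + D$)
$g{\left(F \right)} = - \frac{2 F}{83}$ ($g{\left(F \right)} = \frac{2 F}{-83} = 2 F \left(- \frac{1}{83}\right) = - \frac{2 F}{83}$)
$p = \frac{1}{69}$ ($p = \frac{1}{\left(-3 + 6\right) + 66} = \frac{1}{3 + 66} = \frac{1}{69} \approx 0.014493$)
$\sqrt{g{\left(98 + 48 \right)} + \left(p \left(-104\right) + 77\right)} = \sqrt{- \frac{2 \left(98 + 48\right)}{83} + \left(\frac{1}{69} \left(-104\right) + 77\right)} = \sqrt{\left(- \frac{2}{83}\right) 146 + \left(- \frac{104}{69} + 77\right)} = \sqrt{- \frac{292}{83} + \frac{5209}{69}} = \sqrt{\frac{412199}{5727}} = \frac{\sqrt{2360663673}}{5727}$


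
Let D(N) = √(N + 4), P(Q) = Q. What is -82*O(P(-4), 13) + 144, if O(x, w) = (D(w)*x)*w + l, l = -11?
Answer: 1046 + 4264*√17 ≈ 18627.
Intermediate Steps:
D(N) = √(4 + N)
O(x, w) = -11 + w*x*√(4 + w) (O(x, w) = (√(4 + w)*x)*w - 11 = (x*√(4 + w))*w - 11 = w*x*√(4 + w) - 11 = -11 + w*x*√(4 + w))
-82*O(P(-4), 13) + 144 = -82*(-11 + 13*(-4)*√(4 + 13)) + 144 = -82*(-11 + 13*(-4)*√17) + 144 = -82*(-11 - 52*√17) + 144 = (902 + 4264*√17) + 144 = 1046 + 4264*√17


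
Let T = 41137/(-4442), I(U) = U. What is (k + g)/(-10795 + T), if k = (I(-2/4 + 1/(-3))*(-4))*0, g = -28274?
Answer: 125593108/47992527 ≈ 2.6169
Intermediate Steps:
T = -41137/4442 (T = 41137*(-1/4442) = -41137/4442 ≈ -9.2609)
k = 0 (k = ((-2/4 + 1/(-3))*(-4))*0 = ((-2*¼ + 1*(-⅓))*(-4))*0 = ((-½ - ⅓)*(-4))*0 = -⅚*(-4)*0 = (10/3)*0 = 0)
(k + g)/(-10795 + T) = (0 - 28274)/(-10795 - 41137/4442) = -28274/(-47992527/4442) = -28274*(-4442/47992527) = 125593108/47992527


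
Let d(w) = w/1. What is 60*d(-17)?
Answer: -1020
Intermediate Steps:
d(w) = w (d(w) = w*1 = w)
60*d(-17) = 60*(-17) = -1020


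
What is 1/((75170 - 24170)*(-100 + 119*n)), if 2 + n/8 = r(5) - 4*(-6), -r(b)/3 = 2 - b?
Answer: 1/1500012000 ≈ 6.6666e-10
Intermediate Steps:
r(b) = -6 + 3*b (r(b) = -3*(2 - b) = -6 + 3*b)
n = 248 (n = -16 + 8*((-6 + 3*5) - 4*(-6)) = -16 + 8*((-6 + 15) + 24) = -16 + 8*(9 + 24) = -16 + 8*33 = -16 + 264 = 248)
1/((75170 - 24170)*(-100 + 119*n)) = 1/((75170 - 24170)*(-100 + 119*248)) = 1/(51000*(-100 + 29512)) = (1/51000)/29412 = (1/51000)*(1/29412) = 1/1500012000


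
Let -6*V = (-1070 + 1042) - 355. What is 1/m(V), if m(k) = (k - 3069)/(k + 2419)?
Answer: -14897/18031 ≈ -0.82619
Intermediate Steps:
V = 383/6 (V = -((-1070 + 1042) - 355)/6 = -(-28 - 355)/6 = -⅙*(-383) = 383/6 ≈ 63.833)
m(k) = (-3069 + k)/(2419 + k)
1/m(V) = 1/((-3069 + 383/6)/(2419 + 383/6)) = 1/(-18031/6/(14897/6)) = 1/((6/14897)*(-18031/6)) = 1/(-18031/14897) = -14897/18031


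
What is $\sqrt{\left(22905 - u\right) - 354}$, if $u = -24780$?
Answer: $3 \sqrt{5259} \approx 217.56$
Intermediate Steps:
$\sqrt{\left(22905 - u\right) - 354} = \sqrt{\left(22905 - -24780\right) - 354} = \sqrt{\left(22905 + 24780\right) - 354} = \sqrt{47685 - 354} = \sqrt{47331} = 3 \sqrt{5259}$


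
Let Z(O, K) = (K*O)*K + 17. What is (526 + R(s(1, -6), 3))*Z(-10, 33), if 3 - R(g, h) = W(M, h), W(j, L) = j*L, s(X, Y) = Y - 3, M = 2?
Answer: -5686579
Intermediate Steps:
s(X, Y) = -3 + Y
W(j, L) = L*j
R(g, h) = 3 - 2*h (R(g, h) = 3 - h*2 = 3 - 2*h)
Z(O, K) = 17 + O*K² (Z(O, K) = O*K² + 17 = 17 + O*K²)
(526 + R(s(1, -6), 3))*Z(-10, 33) = (526 + (3 - 2*3))*(17 - 10*33²) = (526 + (3 - 6))*(17 - 10*1089) = (526 - 3)*(17 - 10890) = 523*(-10873) = -5686579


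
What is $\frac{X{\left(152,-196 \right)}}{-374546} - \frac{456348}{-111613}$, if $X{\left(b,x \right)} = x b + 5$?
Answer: $\frac{174247934439}{41804202698} \approx 4.1682$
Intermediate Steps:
$X{\left(b,x \right)} = 5 + b x$ ($X{\left(b,x \right)} = b x + 5 = 5 + b x$)
$\frac{X{\left(152,-196 \right)}}{-374546} - \frac{456348}{-111613} = \frac{5 + 152 \left(-196\right)}{-374546} - \frac{456348}{-111613} = \left(5 - 29792\right) \left(- \frac{1}{374546}\right) - - \frac{456348}{111613} = \left(-29787\right) \left(- \frac{1}{374546}\right) + \frac{456348}{111613} = \frac{29787}{374546} + \frac{456348}{111613} = \frac{174247934439}{41804202698}$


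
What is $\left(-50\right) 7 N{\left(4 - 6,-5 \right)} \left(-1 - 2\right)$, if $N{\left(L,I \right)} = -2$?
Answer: $-2100$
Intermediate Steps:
$\left(-50\right) 7 N{\left(4 - 6,-5 \right)} \left(-1 - 2\right) = \left(-50\right) 7 \left(- 2 \left(-1 - 2\right)\right) = - 350 \left(\left(-2\right) \left(-3\right)\right) = \left(-350\right) 6 = -2100$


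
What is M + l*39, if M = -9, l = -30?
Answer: -1179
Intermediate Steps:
M + l*39 = -9 - 30*39 = -9 - 1170 = -1179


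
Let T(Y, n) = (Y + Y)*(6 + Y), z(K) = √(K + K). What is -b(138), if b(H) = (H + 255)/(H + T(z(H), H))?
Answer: -655/1054 + 262*√69/12121 ≈ -0.44189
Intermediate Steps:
z(K) = √2*√K (z(K) = √(2*K) = √2*√K)
T(Y, n) = 2*Y*(6 + Y) (T(Y, n) = (2*Y)*(6 + Y) = 2*Y*(6 + Y))
b(H) = (255 + H)/(H + 2*√2*√H*(6 + √2*√H)) (b(H) = (H + 255)/(H + 2*(√2*√H)*(6 + √2*√H)) = (255 + H)/(H + 2*√2*√H*(6 + √2*√H)))
-b(138) = -(255 + 138)/(5*138 + 12*√2*√138) = -393/(690 + 24*√69)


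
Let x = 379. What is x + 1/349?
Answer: 132272/349 ≈ 379.00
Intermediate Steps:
x + 1/349 = 379 + 1/349 = 132272/349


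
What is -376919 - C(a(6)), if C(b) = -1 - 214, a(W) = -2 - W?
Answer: -376704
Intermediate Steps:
C(b) = -215
-376919 - C(a(6)) = -376919 - 1*(-215) = -376919 + 215 = -376704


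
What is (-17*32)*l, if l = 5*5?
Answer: -13600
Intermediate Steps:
l = 25
(-17*32)*l = -17*32*25 = -544*25 = -13600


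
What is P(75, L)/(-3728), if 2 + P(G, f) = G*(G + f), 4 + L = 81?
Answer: -5699/1864 ≈ -3.0574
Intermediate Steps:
L = 77 (L = -4 + 81 = 77)
P(G, f) = -2 + G*(G + f)
P(75, L)/(-3728) = (-2 + 75**2 + 75*77)/(-3728) = (-2 + 5625 + 5775)*(-1/3728) = 11398*(-1/3728) = -5699/1864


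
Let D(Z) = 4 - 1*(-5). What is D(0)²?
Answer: 81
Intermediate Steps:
D(Z) = 9 (D(Z) = 4 + 5 = 9)
D(0)² = 9² = 81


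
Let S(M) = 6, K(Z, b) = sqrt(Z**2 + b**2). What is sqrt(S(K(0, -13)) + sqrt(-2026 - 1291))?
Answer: sqrt(6 + I*sqrt(3317)) ≈ 5.6527 + 5.0944*I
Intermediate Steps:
sqrt(S(K(0, -13)) + sqrt(-2026 - 1291)) = sqrt(6 + sqrt(-2026 - 1291)) = sqrt(6 + sqrt(-3317)) = sqrt(6 + I*sqrt(3317))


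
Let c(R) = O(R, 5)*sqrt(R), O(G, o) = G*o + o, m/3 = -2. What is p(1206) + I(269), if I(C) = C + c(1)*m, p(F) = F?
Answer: 1415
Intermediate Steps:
m = -6 (m = 3*(-2) = -6)
O(G, o) = o + G*o
c(R) = sqrt(R)*(5 + 5*R) (c(R) = (5*(1 + R))*sqrt(R) = (5 + 5*R)*sqrt(R) = sqrt(R)*(5 + 5*R))
I(C) = -60 + C (I(C) = C + (5*sqrt(1)*(1 + 1))*(-6) = C + (5*1*2)*(-6) = C + 10*(-6) = C - 60 = -60 + C)
p(1206) + I(269) = 1206 + (-60 + 269) = 1206 + 209 = 1415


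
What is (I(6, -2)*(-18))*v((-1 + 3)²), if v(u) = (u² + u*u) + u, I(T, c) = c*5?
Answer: 6480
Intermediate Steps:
I(T, c) = 5*c
v(u) = u + 2*u² (v(u) = (u² + u²) + u = 2*u² + u = u + 2*u²)
(I(6, -2)*(-18))*v((-1 + 3)²) = ((5*(-2))*(-18))*((-1 + 3)²*(1 + 2*(-1 + 3)²)) = (-10*(-18))*(2²*(1 + 2*2²)) = 180*(4*(1 + 2*4)) = 180*(4*(1 + 8)) = 180*(4*9) = 180*36 = 6480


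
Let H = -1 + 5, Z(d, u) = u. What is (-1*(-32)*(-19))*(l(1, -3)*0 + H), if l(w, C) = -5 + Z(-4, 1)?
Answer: -2432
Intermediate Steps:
l(w, C) = -4 (l(w, C) = -5 + 1 = -4)
H = 4
(-1*(-32)*(-19))*(l(1, -3)*0 + H) = (-1*(-32)*(-19))*(-4*0 + 4) = (32*(-19))*(0 + 4) = -608*4 = -2432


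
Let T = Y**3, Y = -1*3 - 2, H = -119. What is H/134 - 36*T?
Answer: 602881/134 ≈ 4499.1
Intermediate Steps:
Y = -5 (Y = -3 - 2 = -5)
T = -125 (T = (-5)**3 = -125)
H/134 - 36*T = -119/134 - 36*(-125) = -119*1/134 + 4500 = -119/134 + 4500 = 602881/134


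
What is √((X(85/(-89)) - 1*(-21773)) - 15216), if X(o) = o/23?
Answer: √27475026418/2047 ≈ 80.975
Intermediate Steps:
X(o) = o/23 (X(o) = o*(1/23) = o/23)
√((X(85/(-89)) - 1*(-21773)) - 15216) = √(((85/(-89))/23 - 1*(-21773)) - 15216) = √(((85*(-1/89))/23 + 21773) - 15216) = √(((1/23)*(-85/89) + 21773) - 15216) = √((-85/2047 + 21773) - 15216) = √(44569246/2047 - 15216) = √(13422094/2047) = √27475026418/2047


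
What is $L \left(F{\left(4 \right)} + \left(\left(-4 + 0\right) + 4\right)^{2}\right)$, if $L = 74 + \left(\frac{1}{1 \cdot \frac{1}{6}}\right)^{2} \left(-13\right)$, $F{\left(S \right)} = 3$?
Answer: $-1182$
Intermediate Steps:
$L = -394$ ($L = 74 + \left(\frac{1}{1 \cdot \frac{1}{6}}\right)^{2} \left(-13\right) = 74 + \left(\frac{1}{\frac{1}{6}}\right)^{2} \left(-13\right) = 74 + 6^{2} \left(-13\right) = 74 + 36 \left(-13\right) = 74 - 468 = -394$)
$L \left(F{\left(4 \right)} + \left(\left(-4 + 0\right) + 4\right)^{2}\right) = - 394 \left(3 + \left(\left(-4 + 0\right) + 4\right)^{2}\right) = - 394 \left(3 + \left(-4 + 4\right)^{2}\right) = - 394 \left(3 + 0^{2}\right) = - 394 \left(3 + 0\right) = \left(-394\right) 3 = -1182$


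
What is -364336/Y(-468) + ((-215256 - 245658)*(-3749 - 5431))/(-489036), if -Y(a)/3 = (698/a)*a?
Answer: -361747480366/42668391 ≈ -8478.1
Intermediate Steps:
Y(a) = -2094 (Y(a) = -3*698/a*a = -3*698 = -2094)
-364336/Y(-468) + ((-215256 - 245658)*(-3749 - 5431))/(-489036) = -364336/(-2094) + ((-215256 - 245658)*(-3749 - 5431))/(-489036) = -364336*(-1/2094) - 460914*(-9180)*(-1/489036) = 182168/1047 + 4231190520*(-1/489036) = 182168/1047 - 352599210/40753 = -361747480366/42668391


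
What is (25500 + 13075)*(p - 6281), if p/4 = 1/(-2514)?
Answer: -304558072925/1257 ≈ -2.4229e+8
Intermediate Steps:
p = -2/1257 (p = 4/(-2514) = 4*(-1/2514) = -2/1257 ≈ -0.0015911)
(25500 + 13075)*(p - 6281) = (25500 + 13075)*(-2/1257 - 6281) = 38575*(-7895219/1257) = -304558072925/1257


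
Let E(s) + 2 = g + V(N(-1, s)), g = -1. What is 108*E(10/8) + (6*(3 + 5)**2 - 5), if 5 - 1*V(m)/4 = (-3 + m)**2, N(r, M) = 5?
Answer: 487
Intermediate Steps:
V(m) = 20 - 4*(-3 + m)**2
E(s) = 1 (E(s) = -2 + (-1 + (20 - 4*(-3 + 5)**2)) = -2 + (-1 + (20 - 4*2**2)) = -2 + (-1 + (20 - 4*4)) = -2 + (-1 + (20 - 16)) = -2 + (-1 + 4) = -2 + 3 = 1)
108*E(10/8) + (6*(3 + 5)**2 - 5) = 108*1 + (6*(3 + 5)**2 - 5) = 108 + (6*8**2 - 5) = 108 + (6*64 - 5) = 108 + (384 - 5) = 108 + 379 = 487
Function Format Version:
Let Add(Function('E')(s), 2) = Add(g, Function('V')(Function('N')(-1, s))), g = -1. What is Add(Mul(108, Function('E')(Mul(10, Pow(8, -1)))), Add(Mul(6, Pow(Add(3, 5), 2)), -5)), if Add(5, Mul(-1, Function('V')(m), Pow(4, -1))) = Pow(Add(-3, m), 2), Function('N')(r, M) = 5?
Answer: 487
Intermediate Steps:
Function('V')(m) = Add(20, Mul(-4, Pow(Add(-3, m), 2)))
Function('E')(s) = 1 (Function('E')(s) = Add(-2, Add(-1, Add(20, Mul(-4, Pow(Add(-3, 5), 2))))) = Add(-2, Add(-1, Add(20, Mul(-4, Pow(2, 2))))) = Add(-2, Add(-1, Add(20, Mul(-4, 4)))) = Add(-2, Add(-1, Add(20, -16))) = Add(-2, Add(-1, 4)) = Add(-2, 3) = 1)
Add(Mul(108, Function('E')(Mul(10, Pow(8, -1)))), Add(Mul(6, Pow(Add(3, 5), 2)), -5)) = Add(Mul(108, 1), Add(Mul(6, Pow(Add(3, 5), 2)), -5)) = Add(108, Add(Mul(6, Pow(8, 2)), -5)) = Add(108, Add(Mul(6, 64), -5)) = Add(108, Add(384, -5)) = Add(108, 379) = 487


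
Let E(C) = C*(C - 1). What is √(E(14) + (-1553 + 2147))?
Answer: 2*√194 ≈ 27.857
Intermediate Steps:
E(C) = C*(-1 + C)
√(E(14) + (-1553 + 2147)) = √(14*(-1 + 14) + (-1553 + 2147)) = √(14*13 + 594) = √(182 + 594) = √776 = 2*√194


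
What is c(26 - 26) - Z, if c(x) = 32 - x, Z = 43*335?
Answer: -14373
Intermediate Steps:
Z = 14405
c(26 - 26) - Z = (32 - (26 - 26)) - 1*14405 = (32 - 1*0) - 14405 = (32 + 0) - 14405 = 32 - 14405 = -14373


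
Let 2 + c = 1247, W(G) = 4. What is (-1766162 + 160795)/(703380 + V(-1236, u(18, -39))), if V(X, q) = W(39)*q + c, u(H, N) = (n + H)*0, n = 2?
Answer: -1605367/704625 ≈ -2.2783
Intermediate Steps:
c = 1245 (c = -2 + 1247 = 1245)
u(H, N) = 0 (u(H, N) = (2 + H)*0 = 0)
V(X, q) = 1245 + 4*q (V(X, q) = 4*q + 1245 = 1245 + 4*q)
(-1766162 + 160795)/(703380 + V(-1236, u(18, -39))) = (-1766162 + 160795)/(703380 + (1245 + 4*0)) = -1605367/(703380 + (1245 + 0)) = -1605367/(703380 + 1245) = -1605367/704625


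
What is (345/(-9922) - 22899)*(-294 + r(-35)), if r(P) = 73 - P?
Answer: 21129992739/4961 ≈ 4.2592e+6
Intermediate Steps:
(345/(-9922) - 22899)*(-294 + r(-35)) = (345/(-9922) - 22899)*(-294 + (73 - 1*(-35))) = (345*(-1/9922) - 22899)*(-294 + (73 + 35)) = (-345/9922 - 22899)*(-294 + 108) = -227204223/9922*(-186) = 21129992739/4961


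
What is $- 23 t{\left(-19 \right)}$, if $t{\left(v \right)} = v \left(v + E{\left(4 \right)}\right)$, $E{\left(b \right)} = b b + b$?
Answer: $437$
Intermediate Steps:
$E{\left(b \right)} = b + b^{2}$ ($E{\left(b \right)} = b^{2} + b = b + b^{2}$)
$t{\left(v \right)} = v \left(20 + v\right)$ ($t{\left(v \right)} = v \left(v + 4 \left(1 + 4\right)\right) = v \left(v + 4 \cdot 5\right) = v \left(v + 20\right) = v \left(20 + v\right)$)
$- 23 t{\left(-19 \right)} = - 23 \left(- 19 \left(20 - 19\right)\right) = - 23 \left(\left(-19\right) 1\right) = \left(-23\right) \left(-19\right) = 437$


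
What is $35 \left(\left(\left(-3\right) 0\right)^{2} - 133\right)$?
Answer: $-4655$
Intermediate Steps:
$35 \left(\left(\left(-3\right) 0\right)^{2} - 133\right) = 35 \left(0^{2} - 133\right) = 35 \left(0 - 133\right) = 35 \left(-133\right) = -4655$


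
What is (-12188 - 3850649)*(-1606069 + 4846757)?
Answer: -12518249511856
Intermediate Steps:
(-12188 - 3850649)*(-1606069 + 4846757) = -3862837*3240688 = -12518249511856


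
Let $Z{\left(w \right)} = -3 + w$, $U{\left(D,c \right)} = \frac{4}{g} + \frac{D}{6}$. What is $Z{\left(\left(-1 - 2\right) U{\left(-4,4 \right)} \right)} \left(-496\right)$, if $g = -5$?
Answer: $- \frac{3472}{5} \approx -694.4$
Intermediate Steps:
$U{\left(D,c \right)} = - \frac{4}{5} + \frac{D}{6}$ ($U{\left(D,c \right)} = \frac{4}{-5} + \frac{D}{6} = 4 \left(- \frac{1}{5}\right) + D \frac{1}{6} = - \frac{4}{5} + \frac{D}{6}$)
$Z{\left(\left(-1 - 2\right) U{\left(-4,4 \right)} \right)} \left(-496\right) = \left(-3 + \left(-1 - 2\right) \left(- \frac{4}{5} + \frac{1}{6} \left(-4\right)\right)\right) \left(-496\right) = \left(-3 - 3 \left(- \frac{4}{5} - \frac{2}{3}\right)\right) \left(-496\right) = \left(-3 - - \frac{22}{5}\right) \left(-496\right) = \left(-3 + \frac{22}{5}\right) \left(-496\right) = \frac{7}{5} \left(-496\right) = - \frac{3472}{5}$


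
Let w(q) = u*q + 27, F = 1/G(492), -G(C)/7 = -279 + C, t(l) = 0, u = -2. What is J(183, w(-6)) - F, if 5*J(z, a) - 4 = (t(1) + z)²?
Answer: 49938068/7455 ≈ 6698.6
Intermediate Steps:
G(C) = 1953 - 7*C (G(C) = -7*(-279 + C) = 1953 - 7*C)
F = -1/1491 (F = 1/(1953 - 7*492) = 1/(1953 - 3444) = 1/(-1491) = -1/1491 ≈ -0.00067069)
w(q) = 27 - 2*q (w(q) = -2*q + 27 = 27 - 2*q)
J(z, a) = ⅘ + z²/5 (J(z, a) = ⅘ + (0 + z)²/5 = ⅘ + z²/5)
J(183, w(-6)) - F = (⅘ + (⅕)*183²) - 1*(-1/1491) = (⅘ + (⅕)*33489) + 1/1491 = (⅘ + 33489/5) + 1/1491 = 33493/5 + 1/1491 = 49938068/7455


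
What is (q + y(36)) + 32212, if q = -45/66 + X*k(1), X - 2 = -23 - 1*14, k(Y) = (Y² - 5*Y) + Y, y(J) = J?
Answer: 711751/22 ≈ 32352.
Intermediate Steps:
k(Y) = Y² - 4*Y
X = -35 (X = 2 + (-23 - 1*14) = 2 + (-23 - 14) = 2 - 37 = -35)
q = 2295/22 (q = -45/66 - 35*(-4 + 1) = -45*1/66 - 35*(-3) = -15/22 - 35*(-3) = -15/22 + 105 = 2295/22 ≈ 104.32)
(q + y(36)) + 32212 = (2295/22 + 36) + 32212 = 3087/22 + 32212 = 711751/22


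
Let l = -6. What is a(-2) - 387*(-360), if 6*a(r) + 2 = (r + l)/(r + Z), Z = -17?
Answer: 2647075/19 ≈ 1.3932e+5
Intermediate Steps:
a(r) = -⅓ + (-6 + r)/(6*(-17 + r)) (a(r) = -⅓ + ((r - 6)/(r - 17))/6 = -⅓ + ((-6 + r)/(-17 + r))/6 = -⅓ + (-6 + r)/(6*(-17 + r)))
a(-2) - 387*(-360) = (28 - 1*(-2))/(6*(-17 - 2)) - 387*(-360) = (⅙)*(28 + 2)/(-19) + 139320 = (⅙)*(-1/19)*30 + 139320 = -5/19 + 139320 = 2647075/19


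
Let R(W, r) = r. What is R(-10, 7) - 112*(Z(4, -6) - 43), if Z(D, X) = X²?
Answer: 791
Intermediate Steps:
R(-10, 7) - 112*(Z(4, -6) - 43) = 7 - 112*((-6)² - 43) = 7 - 112*(36 - 43) = 7 - 112*(-7) = 7 + 784 = 791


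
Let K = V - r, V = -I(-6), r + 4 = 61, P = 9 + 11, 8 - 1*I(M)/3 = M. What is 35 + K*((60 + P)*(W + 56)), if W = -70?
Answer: 110915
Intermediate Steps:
I(M) = 24 - 3*M
P = 20
r = 57 (r = -4 + 61 = 57)
V = -42 (V = -(24 - 3*(-6)) = -(24 + 18) = -1*42 = -42)
K = -99 (K = -42 - 1*57 = -42 - 57 = -99)
35 + K*((60 + P)*(W + 56)) = 35 - 99*(60 + 20)*(-70 + 56) = 35 - 7920*(-14) = 35 - 99*(-1120) = 35 + 110880 = 110915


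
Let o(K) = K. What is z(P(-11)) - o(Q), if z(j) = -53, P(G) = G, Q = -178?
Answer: 125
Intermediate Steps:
z(P(-11)) - o(Q) = -53 - 1*(-178) = -53 + 178 = 125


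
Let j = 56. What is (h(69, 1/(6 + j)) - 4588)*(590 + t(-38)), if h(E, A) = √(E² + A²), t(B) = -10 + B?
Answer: -2486696 + 271*√18301285/31 ≈ -2.4493e+6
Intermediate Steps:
h(E, A) = √(A² + E²)
(h(69, 1/(6 + j)) - 4588)*(590 + t(-38)) = (√((1/(6 + 56))² + 69²) - 4588)*(590 + (-10 - 38)) = (√((1/62)² + 4761) - 4588)*(590 - 48) = (√((1/62)² + 4761) - 4588)*542 = (√(1/3844 + 4761) - 4588)*542 = (√(18301285/3844) - 4588)*542 = (√18301285/62 - 4588)*542 = (-4588 + √18301285/62)*542 = -2486696 + 271*√18301285/31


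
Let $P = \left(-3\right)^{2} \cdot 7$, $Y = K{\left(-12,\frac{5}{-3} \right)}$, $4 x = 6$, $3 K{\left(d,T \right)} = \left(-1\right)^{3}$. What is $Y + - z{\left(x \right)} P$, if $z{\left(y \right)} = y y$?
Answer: $- \frac{1705}{12} \approx -142.08$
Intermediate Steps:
$K{\left(d,T \right)} = - \frac{1}{3}$ ($K{\left(d,T \right)} = \frac{\left(-1\right)^{3}}{3} = \frac{1}{3} \left(-1\right) = - \frac{1}{3}$)
$x = \frac{3}{2}$ ($x = \frac{1}{4} \cdot 6 = \frac{3}{2} \approx 1.5$)
$z{\left(y \right)} = y^{2}$
$Y = - \frac{1}{3} \approx -0.33333$
$P = 63$ ($P = 9 \cdot 7 = 63$)
$Y + - z{\left(x \right)} P = - \frac{1}{3} + - \left(\frac{3}{2}\right)^{2} \cdot 63 = - \frac{1}{3} + \left(-1\right) \frac{9}{4} \cdot 63 = - \frac{1}{3} - \frac{567}{4} = - \frac{1705}{12}$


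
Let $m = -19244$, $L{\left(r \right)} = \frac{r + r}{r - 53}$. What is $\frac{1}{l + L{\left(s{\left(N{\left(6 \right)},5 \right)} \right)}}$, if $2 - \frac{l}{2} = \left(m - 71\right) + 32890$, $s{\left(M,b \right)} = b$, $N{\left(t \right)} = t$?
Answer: $- \frac{24}{651509} \approx -3.6838 \cdot 10^{-5}$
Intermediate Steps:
$L{\left(r \right)} = \frac{2 r}{-53 + r}$
$l = -27146$ ($l = 4 - 2 \left(\left(-19244 - 71\right) + 32890\right) = 4 - 2 \left(-19315 + 32890\right) = 4 - 27150 = -27146$)
$\frac{1}{l + L{\left(s{\left(N{\left(6 \right)},5 \right)} \right)}} = \frac{1}{-27146 + 2 \cdot 5 \frac{1}{-53 + 5}} = \frac{1}{-27146 + 2 \cdot 5 \frac{1}{-48}} = \frac{1}{-27146 + 2 \cdot 5 \left(- \frac{1}{48}\right)} = \frac{1}{-27146 - \frac{5}{24}} = \frac{1}{- \frac{651509}{24}} = - \frac{24}{651509}$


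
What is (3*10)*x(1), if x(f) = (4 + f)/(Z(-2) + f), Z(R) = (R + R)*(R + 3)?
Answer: -50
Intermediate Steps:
Z(R) = 2*R*(3 + R) (Z(R) = (2*R)*(3 + R) = 2*R*(3 + R))
x(f) = (4 + f)/(-4 + f) (x(f) = (4 + f)/(2*(-2)*(3 - 2) + f) = (4 + f)/(2*(-2)*1 + f) = (4 + f)/(-4 + f))
(3*10)*x(1) = (3*10)*((4 + 1)/(-4 + 1)) = 30*(5/(-3)) = 30*(-⅓*5) = 30*(-5/3) = -50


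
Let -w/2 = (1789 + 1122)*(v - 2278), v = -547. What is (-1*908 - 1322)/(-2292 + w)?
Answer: -1115/8222429 ≈ -0.00013560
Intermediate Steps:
w = 16447150 (w = -2*(1789 + 1122)*(-547 - 2278) = -5822*(-2825) = -2*(-8223575) = 16447150)
(-1*908 - 1322)/(-2292 + w) = (-1*908 - 1322)/(-2292 + 16447150) = (-908 - 1322)/16444858 = -2230*1/16444858 = -1115/8222429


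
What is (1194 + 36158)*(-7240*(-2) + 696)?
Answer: 566853952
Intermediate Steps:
(1194 + 36158)*(-7240*(-2) + 696) = 37352*(14480 + 696) = 37352*15176 = 566853952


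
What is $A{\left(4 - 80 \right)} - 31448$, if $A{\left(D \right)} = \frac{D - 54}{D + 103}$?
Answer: $- \frac{849226}{27} \approx -31453.0$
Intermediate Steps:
$A{\left(D \right)} = \frac{-54 + D}{103 + D}$
$A{\left(4 - 80 \right)} - 31448 = \frac{-54 + \left(4 - 80\right)}{103 + \left(4 - 80\right)} - 31448 = \frac{-54 - 76}{103 - 76} - 31448 = \frac{1}{27} \left(-130\right) - 31448 = - \frac{130}{27} - 31448 = - \frac{849226}{27}$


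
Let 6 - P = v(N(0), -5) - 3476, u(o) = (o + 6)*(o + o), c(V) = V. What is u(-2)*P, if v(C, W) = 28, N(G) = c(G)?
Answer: -55264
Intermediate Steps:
N(G) = G
u(o) = 2*o*(6 + o) (u(o) = (6 + o)*(2*o) = 2*o*(6 + o))
P = 3454 (P = 6 - (28 - 3476) = 6 - 1*(-3448) = 6 + 3448 = 3454)
u(-2)*P = (2*(-2)*(6 - 2))*3454 = (2*(-2)*4)*3454 = -16*3454 = -55264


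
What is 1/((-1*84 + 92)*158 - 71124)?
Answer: -1/69860 ≈ -1.4314e-5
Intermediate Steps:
1/((-1*84 + 92)*158 - 71124) = 1/((-84 + 92)*158 - 71124) = 1/(8*158 - 71124) = 1/(1264 - 71124) = 1/(-69860) = -1/69860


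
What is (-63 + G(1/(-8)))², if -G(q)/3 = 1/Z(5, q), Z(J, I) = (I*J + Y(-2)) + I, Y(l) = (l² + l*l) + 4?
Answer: 900601/225 ≈ 4002.7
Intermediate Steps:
Y(l) = 4 + 2*l² (Y(l) = (l² + l²) + 4 = 2*l² + 4 = 4 + 2*l²)
Z(J, I) = 12 + I + I*J (Z(J, I) = (I*J + (4 + 2*(-2)²)) + I = (I*J + (4 + 2*4)) + I = (I*J + (4 + 8)) + I = (I*J + 12) + I = (12 + I*J) + I = 12 + I + I*J)
G(q) = -3/(12 + 6*q) (G(q) = -3/(12 + q + q*5) = -3/(12 + q + 5*q) = -3/(12 + 6*q))
(-63 + G(1/(-8)))² = (-63 - 1/(4 + 2/(-8)))² = (-63 - 1/(4 + 2*(-⅛)))² = (-63 - 1/(4 - ¼))² = (-63 - 1/15/4)² = (-63 - 1*4/15)² = (-63 - 4/15)² = (-949/15)² = 900601/225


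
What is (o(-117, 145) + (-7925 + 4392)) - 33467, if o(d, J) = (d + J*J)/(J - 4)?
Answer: -5196092/141 ≈ -36852.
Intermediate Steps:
o(d, J) = (d + J²)/(-4 + J)
(o(-117, 145) + (-7925 + 4392)) - 33467 = ((-117 + 145²)/(-4 + 145) + (-7925 + 4392)) - 33467 = ((-117 + 21025)/141 - 3533) - 33467 = ((1/141)*20908 - 3533) - 33467 = (20908/141 - 3533) - 33467 = -477245/141 - 33467 = -5196092/141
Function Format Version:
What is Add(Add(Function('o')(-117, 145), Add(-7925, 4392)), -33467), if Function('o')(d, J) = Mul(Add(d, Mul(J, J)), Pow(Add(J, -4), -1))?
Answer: Rational(-5196092, 141) ≈ -36852.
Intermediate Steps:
Function('o')(d, J) = Mul(Pow(Add(-4, J), -1), Add(d, Pow(J, 2))) (Function('o')(d, J) = Mul(Add(d, Pow(J, 2)), Pow(Add(-4, J), -1)) = Mul(Pow(Add(-4, J), -1), Add(d, Pow(J, 2))))
Add(Add(Function('o')(-117, 145), Add(-7925, 4392)), -33467) = Add(Add(Mul(Pow(Add(-4, 145), -1), Add(-117, Pow(145, 2))), Add(-7925, 4392)), -33467) = Add(Add(Mul(Pow(141, -1), Add(-117, 21025)), -3533), -33467) = Add(Add(Mul(Rational(1, 141), 20908), -3533), -33467) = Add(Add(Rational(20908, 141), -3533), -33467) = Add(Rational(-477245, 141), -33467) = Rational(-5196092, 141)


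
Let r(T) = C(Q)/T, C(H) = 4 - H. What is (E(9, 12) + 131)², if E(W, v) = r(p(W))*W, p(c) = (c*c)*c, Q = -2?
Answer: 12524521/729 ≈ 17180.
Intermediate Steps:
p(c) = c³ (p(c) = c²*c = c³)
r(T) = 6/T (r(T) = (4 - 1*(-2))/T = (4 + 2)/T = 6/T)
E(W, v) = 6/W² (E(W, v) = (6/(W³))*W = (6/W³)*W = 6/W²)
(E(9, 12) + 131)² = (6/9² + 131)² = (6*(1/81) + 131)² = (2/27 + 131)² = (3539/27)² = 12524521/729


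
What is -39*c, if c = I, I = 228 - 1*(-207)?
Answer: -16965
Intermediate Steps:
I = 435 (I = 228 + 207 = 435)
c = 435
-39*c = -39*435 = -16965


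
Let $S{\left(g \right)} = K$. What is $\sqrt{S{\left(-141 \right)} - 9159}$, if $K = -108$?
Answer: $i \sqrt{9267} \approx 96.265 i$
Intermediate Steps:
$S{\left(g \right)} = -108$
$\sqrt{S{\left(-141 \right)} - 9159} = \sqrt{-108 - 9159} = \sqrt{-9267} = i \sqrt{9267}$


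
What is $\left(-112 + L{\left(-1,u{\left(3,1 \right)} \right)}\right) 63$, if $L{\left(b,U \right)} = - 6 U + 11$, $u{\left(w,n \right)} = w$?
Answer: $-7497$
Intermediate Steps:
$L{\left(b,U \right)} = 11 - 6 U$
$\left(-112 + L{\left(-1,u{\left(3,1 \right)} \right)}\right) 63 = \left(-112 + \left(11 - 18\right)\right) 63 = \left(-112 - 7\right) 63 = \left(-119\right) 63 = -7497$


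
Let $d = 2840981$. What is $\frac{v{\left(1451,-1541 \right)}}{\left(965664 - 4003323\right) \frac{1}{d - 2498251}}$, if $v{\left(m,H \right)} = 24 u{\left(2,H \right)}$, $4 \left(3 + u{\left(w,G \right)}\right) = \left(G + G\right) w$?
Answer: $\frac{4233400960}{1012553} \approx 4180.9$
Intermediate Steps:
$u{\left(w,G \right)} = -3 + \frac{G w}{2}$ ($u{\left(w,G \right)} = -3 + \frac{\left(G + G\right) w}{4} = -3 + \frac{2 G w}{4} = -3 + \frac{G w}{2}$)
$v{\left(m,H \right)} = -72 + 24 H$ ($v{\left(m,H \right)} = 24 \left(-3 + \frac{1}{2} H 2\right) = 24 \left(-3 + H\right) = -72 + 24 H$)
$\frac{v{\left(1451,-1541 \right)}}{\left(965664 - 4003323\right) \frac{1}{d - 2498251}} = \frac{-72 + 24 \left(-1541\right)}{\left(965664 - 4003323\right) \frac{1}{2840981 - 2498251}} = \frac{-72 - 36984}{\left(-3037659\right) \frac{1}{342730}} = - \frac{37056}{\left(-3037659\right) \frac{1}{342730}} = - \frac{37056}{- \frac{3037659}{342730}} = \left(-37056\right) \left(- \frac{342730}{3037659}\right) = \frac{4233400960}{1012553}$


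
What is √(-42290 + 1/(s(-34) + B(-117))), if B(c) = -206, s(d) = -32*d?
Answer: I*√74599558/42 ≈ 205.65*I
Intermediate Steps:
√(-42290 + 1/(s(-34) + B(-117))) = √(-42290 + 1/(-32*(-34) - 206)) = √(-42290 + 1/(1088 - 206)) = √(-42290 + 1/882) = √(-37299779/882) = I*√74599558/42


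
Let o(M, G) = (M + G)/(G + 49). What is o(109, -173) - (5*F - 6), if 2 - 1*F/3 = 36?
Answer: 16012/31 ≈ 516.52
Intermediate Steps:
F = -102 (F = 6 - 3*36 = 6 - 108 = -102)
o(M, G) = (G + M)/(49 + G)
o(109, -173) - (5*F - 6) = (-173 + 109)/(49 - 173) - (5*(-102) - 6) = -64/(-124) - (-510 - 6) = -1/124*(-64) - 1*(-516) = 16/31 + 516 = 16012/31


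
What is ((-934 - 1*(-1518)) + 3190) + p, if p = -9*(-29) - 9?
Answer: 4026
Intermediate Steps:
p = 252 (p = 261 - 9 = 252)
((-934 - 1*(-1518)) + 3190) + p = ((-934 - 1*(-1518)) + 3190) + 252 = ((-934 + 1518) + 3190) + 252 = (584 + 3190) + 252 = 3774 + 252 = 4026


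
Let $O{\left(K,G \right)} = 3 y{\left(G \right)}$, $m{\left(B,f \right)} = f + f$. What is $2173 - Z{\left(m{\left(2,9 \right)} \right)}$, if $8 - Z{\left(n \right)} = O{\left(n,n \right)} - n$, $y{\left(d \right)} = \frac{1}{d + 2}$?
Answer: $\frac{42943}{20} \approx 2147.1$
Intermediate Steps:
$m{\left(B,f \right)} = 2 f$
$y{\left(d \right)} = \frac{1}{2 + d}$
$O{\left(K,G \right)} = \frac{3}{2 + G}$
$Z{\left(n \right)} = 8 + n - \frac{3}{2 + n}$ ($Z{\left(n \right)} = 8 - \left(\frac{3}{2 + n} - n\right) = 8 - \left(- n + \frac{3}{2 + n}\right) = 8 + \left(n - \frac{3}{2 + n}\right) = 8 + n - \frac{3}{2 + n}$)
$2173 - Z{\left(m{\left(2,9 \right)} \right)} = 2173 - \frac{-3 + \left(2 + 2 \cdot 9\right) \left(8 + 2 \cdot 9\right)}{2 + 2 \cdot 9} = 2173 - \frac{-3 + \left(2 + 18\right) \left(8 + 18\right)}{2 + 18} = 2173 - \frac{-3 + 20 \cdot 26}{20} = 2173 - \frac{-3 + 520}{20} = 2173 - \frac{1}{20} \cdot 517 = 2173 - \frac{517}{20} = \frac{42943}{20}$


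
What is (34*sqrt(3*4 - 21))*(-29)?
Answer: -2958*I ≈ -2958.0*I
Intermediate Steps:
(34*sqrt(3*4 - 21))*(-29) = (34*sqrt(12 - 21))*(-29) = (34*sqrt(-9))*(-29) = (34*(3*I))*(-29) = (102*I)*(-29) = -2958*I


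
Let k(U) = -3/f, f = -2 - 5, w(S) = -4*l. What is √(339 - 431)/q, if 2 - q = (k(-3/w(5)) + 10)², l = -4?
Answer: -98*I*√23/5231 ≈ -0.089847*I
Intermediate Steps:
w(S) = 16 (w(S) = -4*(-4) = 16)
f = -7
k(U) = 3/7 (k(U) = -3/(-7) = -3*(-⅐) = 3/7)
q = -5231/49 (q = 2 - (3/7 + 10)² = 2 - (73/7)² = 2 - 1*5329/49 = 2 - 5329/49 = -5231/49 ≈ -106.76)
√(339 - 431)/q = √(339 - 431)/(-5231/49) = √(-92)*(-49/5231) = (2*I*√23)*(-49/5231) = -98*I*√23/5231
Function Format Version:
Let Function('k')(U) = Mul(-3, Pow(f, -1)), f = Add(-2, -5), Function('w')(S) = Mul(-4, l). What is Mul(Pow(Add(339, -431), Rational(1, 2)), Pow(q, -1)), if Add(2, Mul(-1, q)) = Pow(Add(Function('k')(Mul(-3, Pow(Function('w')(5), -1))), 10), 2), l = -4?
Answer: Mul(Rational(-98, 5231), I, Pow(23, Rational(1, 2))) ≈ Mul(-0.089847, I)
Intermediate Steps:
Function('w')(S) = 16 (Function('w')(S) = Mul(-4, -4) = 16)
f = -7
Function('k')(U) = Rational(3, 7) (Function('k')(U) = Mul(-3, Pow(-7, -1)) = Mul(-3, Rational(-1, 7)) = Rational(3, 7))
q = Rational(-5231, 49) (q = Add(2, Mul(-1, Pow(Add(Rational(3, 7), 10), 2))) = Add(2, Mul(-1, Pow(Rational(73, 7), 2))) = Add(2, Mul(-1, Rational(5329, 49))) = Add(2, Rational(-5329, 49)) = Rational(-5231, 49) ≈ -106.76)
Mul(Pow(Add(339, -431), Rational(1, 2)), Pow(q, -1)) = Mul(Pow(Add(339, -431), Rational(1, 2)), Pow(Rational(-5231, 49), -1)) = Mul(Pow(-92, Rational(1, 2)), Rational(-49, 5231)) = Mul(Mul(2, I, Pow(23, Rational(1, 2))), Rational(-49, 5231)) = Mul(Rational(-98, 5231), I, Pow(23, Rational(1, 2)))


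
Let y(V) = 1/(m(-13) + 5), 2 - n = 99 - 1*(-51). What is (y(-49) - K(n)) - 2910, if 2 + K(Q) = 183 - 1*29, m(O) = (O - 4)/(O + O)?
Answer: -450088/147 ≈ -3061.8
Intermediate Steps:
n = -148 (n = 2 - (99 - 1*(-51)) = 2 - (99 + 51) = 2 - 1*150 = 2 - 150 = -148)
m(O) = (-4 + O)/(2*O) (m(O) = (-4 + O)/((2*O)) = (-4 + O)*(1/(2*O)) = (-4 + O)/(2*O))
K(Q) = 152 (K(Q) = -2 + (183 - 1*29) = -2 + (183 - 29) = -2 + 154 = 152)
y(V) = 26/147 (y(V) = 1/((1/2)*(-4 - 13)/(-13) + 5) = 1/((1/2)*(-1/13)*(-17) + 5) = 1/(17/26 + 5) = 1/(147/26) = 26/147)
(y(-49) - K(n)) - 2910 = (26/147 - 1*152) - 2910 = (26/147 - 152) - 2910 = -22318/147 - 2910 = -450088/147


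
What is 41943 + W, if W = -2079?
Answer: 39864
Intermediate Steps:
41943 + W = 41943 - 2079 = 39864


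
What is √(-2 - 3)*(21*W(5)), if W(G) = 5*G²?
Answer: 2625*I*√5 ≈ 5869.7*I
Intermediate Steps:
√(-2 - 3)*(21*W(5)) = √(-2 - 3)*(21*(5*5²)) = √(-5)*(21*(5*25)) = (I*√5)*(21*125) = (I*√5)*2625 = 2625*I*√5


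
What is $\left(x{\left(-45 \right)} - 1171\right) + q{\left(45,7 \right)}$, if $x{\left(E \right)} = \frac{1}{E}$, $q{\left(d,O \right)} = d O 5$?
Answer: $\frac{18179}{45} \approx 403.98$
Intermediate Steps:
$q{\left(d,O \right)} = 5 O d$ ($q{\left(d,O \right)} = O d 5 = 5 O d$)
$\left(x{\left(-45 \right)} - 1171\right) + q{\left(45,7 \right)} = \left(\frac{1}{-45} - 1171\right) + 5 \cdot 7 \cdot 45 = \left(- \frac{1}{45} - 1171\right) + 1575 = - \frac{52696}{45} + 1575 = \frac{18179}{45}$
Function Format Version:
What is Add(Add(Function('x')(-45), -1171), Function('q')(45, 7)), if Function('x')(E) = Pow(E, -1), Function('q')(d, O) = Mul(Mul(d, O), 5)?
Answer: Rational(18179, 45) ≈ 403.98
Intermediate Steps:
Function('q')(d, O) = Mul(5, O, d) (Function('q')(d, O) = Mul(Mul(O, d), 5) = Mul(5, O, d))
Add(Add(Function('x')(-45), -1171), Function('q')(45, 7)) = Add(Add(Pow(-45, -1), -1171), Mul(5, 7, 45)) = Add(Add(Rational(-1, 45), -1171), 1575) = Add(Rational(-52696, 45), 1575) = Rational(18179, 45)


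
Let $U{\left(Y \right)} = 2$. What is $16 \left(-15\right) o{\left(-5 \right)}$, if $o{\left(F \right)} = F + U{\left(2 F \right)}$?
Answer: $720$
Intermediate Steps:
$o{\left(F \right)} = 2 + F$ ($o{\left(F \right)} = F + 2 = 2 + F$)
$16 \left(-15\right) o{\left(-5 \right)} = 16 \left(-15\right) \left(2 - 5\right) = \left(-240\right) \left(-3\right) = 720$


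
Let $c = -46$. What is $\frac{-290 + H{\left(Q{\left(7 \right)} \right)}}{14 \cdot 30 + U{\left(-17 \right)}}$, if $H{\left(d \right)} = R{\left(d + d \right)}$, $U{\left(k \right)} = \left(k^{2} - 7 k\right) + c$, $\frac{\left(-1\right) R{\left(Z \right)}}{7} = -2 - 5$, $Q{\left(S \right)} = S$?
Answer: $- \frac{241}{782} \approx -0.30818$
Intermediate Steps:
$R{\left(Z \right)} = 49$ ($R{\left(Z \right)} = - 7 \left(-2 - 5\right) = \left(-7\right) \left(-7\right) = 49$)
$U{\left(k \right)} = -46 + k^{2} - 7 k$ ($U{\left(k \right)} = \left(k^{2} - 7 k\right) - 46 = -46 + k^{2} - 7 k$)
$H{\left(d \right)} = 49$
$\frac{-290 + H{\left(Q{\left(7 \right)} \right)}}{14 \cdot 30 + U{\left(-17 \right)}} = \frac{-290 + 49}{14 \cdot 30 - \left(-73 - 289\right)} = - \frac{241}{420 + \left(-46 + 289 + 119\right)} = - \frac{241}{420 + 362} = - \frac{241}{782}$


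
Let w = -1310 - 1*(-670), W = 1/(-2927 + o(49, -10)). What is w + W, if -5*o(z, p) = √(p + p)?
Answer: 5*(-256*√5 + 1873281*I)/(-14635*I + 2*√5) ≈ -640.0 + 1.0437e-7*I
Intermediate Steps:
o(z, p) = -√2*√p/5 (o(z, p) = -√(p + p)/5 = -√2*√p/5)
W = 1/(-2927 - 2*I*√5/5) (W = 1/(-2927 - √2*√(-10)/5) = 1/(-2927 - √2*I*√10/5) = 1/(-2927 - 2*I*√5/5) ≈ -0.00034165 + 1.04e-7*I)
w = -640 (w = -1310 + 670 = -640)
w + W = -640 + (-14635/42836649 + 2*I*√5/42836649) = -27415469995/42836649 + 2*I*√5/42836649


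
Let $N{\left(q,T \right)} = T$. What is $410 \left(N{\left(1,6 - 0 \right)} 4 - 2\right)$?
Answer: $9020$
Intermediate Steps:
$410 \left(N{\left(1,6 - 0 \right)} 4 - 2\right) = 410 \left(\left(6 - 0\right) 4 - 2\right) = 410 \left(\left(6 + 0\right) 4 - 2\right) = 410 \left(6 \cdot 4 - 2\right) = 410 \left(24 - 2\right) = 410 \cdot 22 = 9020$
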